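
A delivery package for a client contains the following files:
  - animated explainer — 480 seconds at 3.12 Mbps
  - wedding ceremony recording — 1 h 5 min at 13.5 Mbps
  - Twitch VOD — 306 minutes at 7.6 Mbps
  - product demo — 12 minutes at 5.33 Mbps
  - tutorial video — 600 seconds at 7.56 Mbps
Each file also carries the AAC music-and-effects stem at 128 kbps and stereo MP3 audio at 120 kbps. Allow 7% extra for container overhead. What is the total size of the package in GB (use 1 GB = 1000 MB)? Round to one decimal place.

Audio total: 128 + 120 = 248 kbps = 0.248 Mbps.
animated explainer: 3.368 Mbps × 480 s × 1.07 = 1729.8 Mb
wedding ceremony recording: 13.748 Mbps × 3900 s × 1.07 = 57370.4 Mb
Twitch VOD: 7.848 Mbps × 18360 s × 1.07 = 154175.5 Mb
product demo: 5.578 Mbps × 720 s × 1.07 = 4297.3 Mb
tutorial video: 7.808 Mbps × 600 s × 1.07 = 5012.7 Mb
Total: 222585.8 Mb = 27823.2 MB.
= 27.82 GB.

27.8 GB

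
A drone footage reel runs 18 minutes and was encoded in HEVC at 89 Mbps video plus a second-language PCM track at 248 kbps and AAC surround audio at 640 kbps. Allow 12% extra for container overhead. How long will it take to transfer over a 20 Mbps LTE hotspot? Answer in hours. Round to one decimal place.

18 min = 1080 s
Audio total: 248 + 640 = 888 kbps = 0.888 Mbps.
Total bitrate: 89.888 Mbps.
File: 89.888 Mbps × 1080 s = 97079.0 Mb.
With 12% container overhead: ×1.12. → 108728.5 Mb.
At 20 Mbps: 108728.5 / 20 = 5436.4 s ≈ 1.51 hours.

1.5 hours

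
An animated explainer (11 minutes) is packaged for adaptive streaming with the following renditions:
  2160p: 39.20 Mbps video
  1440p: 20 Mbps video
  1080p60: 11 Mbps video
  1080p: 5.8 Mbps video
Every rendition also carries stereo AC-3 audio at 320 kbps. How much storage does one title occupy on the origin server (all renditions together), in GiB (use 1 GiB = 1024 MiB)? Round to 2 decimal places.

5.94 GiB

11 min = 660 s
Audio: 320 kbps = 0.320 Mbps.
Sum of rendition bitrates: (39.20+0.320) + (20+0.320) + (11+0.320) + (5.8+0.320) = 77.280 Mbps.
× 660 s = 51,005 Mb = 6,376 MB = 5.938 GiB.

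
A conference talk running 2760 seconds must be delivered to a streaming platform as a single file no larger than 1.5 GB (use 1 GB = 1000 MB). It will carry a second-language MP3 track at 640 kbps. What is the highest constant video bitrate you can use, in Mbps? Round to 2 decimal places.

Budget: 1.5 GB = 12000.0 Mb.
Total bitrate budget: 12000.0 Mb / 2760 s = 4.348 Mbps.
Audio: 640 kbps = 0.640 Mbps.
Video: 4.348 − 0.640 = 3.708 Mbps.

3.71 Mbps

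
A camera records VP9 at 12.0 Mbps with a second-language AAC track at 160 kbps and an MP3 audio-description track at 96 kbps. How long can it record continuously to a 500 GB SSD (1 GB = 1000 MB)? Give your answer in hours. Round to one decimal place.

Audio total: 160 + 96 = 256 kbps = 0.256 Mbps.
Total bitrate: 12.0 + 0.256 = 12.256 Mbps.
Capacity: 500 GB = 4,000,000 Mb.
Recording time: 4,000,000 / 12.256 = 326,371 s ≈ 90.7 hours.

90.7 hours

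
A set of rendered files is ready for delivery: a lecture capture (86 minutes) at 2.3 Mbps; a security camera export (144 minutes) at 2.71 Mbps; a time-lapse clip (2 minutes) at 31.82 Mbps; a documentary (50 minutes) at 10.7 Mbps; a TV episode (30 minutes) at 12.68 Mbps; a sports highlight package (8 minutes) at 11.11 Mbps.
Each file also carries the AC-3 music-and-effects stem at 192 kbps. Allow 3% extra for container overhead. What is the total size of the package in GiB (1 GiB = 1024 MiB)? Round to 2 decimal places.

Audio: 192 kbps = 0.192 Mbps.
lecture capture: 2.492 Mbps × 5160 s × 1.03 = 13244.5 Mb
security camera export: 2.902 Mbps × 8640 s × 1.03 = 25825.5 Mb
time-lapse clip: 32.012 Mbps × 120 s × 1.03 = 3956.7 Mb
documentary: 10.892 Mbps × 3000 s × 1.03 = 33656.3 Mb
TV episode: 12.872 Mbps × 1800 s × 1.03 = 23864.7 Mb
sports highlight package: 11.302 Mbps × 480 s × 1.03 = 5587.7 Mb
Total: 106135.3 Mb = 13266.9 MB.
= 12.36 GiB.

12.36 GiB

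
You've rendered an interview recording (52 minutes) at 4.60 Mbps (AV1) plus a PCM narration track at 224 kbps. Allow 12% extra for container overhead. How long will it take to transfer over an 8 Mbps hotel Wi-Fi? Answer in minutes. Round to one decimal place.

52 min = 3120 s
Audio: 224 kbps = 0.224 Mbps.
Total bitrate: 4.824 Mbps.
File: 4.824 Mbps × 3120 s = 15050.9 Mb.
With 12% container overhead: ×1.12. → 16857.0 Mb.
At 8 Mbps: 16857.0 / 8 = 2107.1 s ≈ 35.1 minutes.

35.1 minutes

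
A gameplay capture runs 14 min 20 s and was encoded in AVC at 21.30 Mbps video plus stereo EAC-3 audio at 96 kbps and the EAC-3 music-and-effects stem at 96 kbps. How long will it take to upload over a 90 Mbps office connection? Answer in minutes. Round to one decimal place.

14 min 20 s = 860 s
Audio total: 96 + 96 = 192 kbps = 0.192 Mbps.
Total bitrate: 21.492 Mbps.
File: 21.492 Mbps × 860 s = 18483.1 Mb.
At 90 Mbps: 18483.1 / 90 = 205.4 s ≈ 3.42 minutes.

3.4 minutes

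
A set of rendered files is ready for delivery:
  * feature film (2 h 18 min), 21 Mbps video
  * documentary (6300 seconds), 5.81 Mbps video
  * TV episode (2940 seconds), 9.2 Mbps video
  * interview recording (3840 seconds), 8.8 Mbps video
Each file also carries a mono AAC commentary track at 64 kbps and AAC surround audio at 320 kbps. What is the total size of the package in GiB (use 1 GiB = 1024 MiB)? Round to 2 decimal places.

32.54 GiB

Audio total: 64 + 320 = 384 kbps = 0.384 Mbps.
feature film: 21.384 Mbps × 8280 s = 177059.5 Mb
documentary: 6.194 Mbps × 6300 s = 39022.2 Mb
TV episode: 9.584 Mbps × 2940 s = 28177.0 Mb
interview recording: 9.184 Mbps × 3840 s = 35266.6 Mb
Total: 279525.2 Mb = 34940.7 MB.
= 32.54 GiB.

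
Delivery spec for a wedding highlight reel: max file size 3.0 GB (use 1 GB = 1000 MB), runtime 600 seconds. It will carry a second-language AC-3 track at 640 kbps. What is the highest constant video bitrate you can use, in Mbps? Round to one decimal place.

Budget: 3.0 GB = 24000.0 Mb.
Total bitrate budget: 24000.0 Mb / 600 s = 40.000 Mbps.
Audio: 640 kbps = 0.640 Mbps.
Video: 40.000 − 0.640 = 39.360 Mbps.

39.4 Mbps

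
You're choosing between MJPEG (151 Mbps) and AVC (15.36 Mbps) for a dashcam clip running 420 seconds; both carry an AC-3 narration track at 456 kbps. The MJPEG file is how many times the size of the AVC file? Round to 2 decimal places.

Audio: 456 kbps = 0.456 Mbps.
MJPEG: 151.456 Mbps × 420 s = 63611.5 Mb = 7.405 GiB.
AVC: 15.816 Mbps × 420 s = 6642.7 Mb = 0.773 GiB.
Ratio: 7.405 / 0.773 = 9.576.

9.58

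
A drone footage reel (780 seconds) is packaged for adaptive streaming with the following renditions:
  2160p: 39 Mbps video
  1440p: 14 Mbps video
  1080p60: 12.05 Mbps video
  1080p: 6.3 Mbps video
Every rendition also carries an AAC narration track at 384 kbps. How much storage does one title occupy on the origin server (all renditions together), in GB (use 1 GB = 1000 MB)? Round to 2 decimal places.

Audio: 384 kbps = 0.384 Mbps.
Sum of rendition bitrates: (39+0.384) + (14+0.384) + (12.05+0.384) + (6.3+0.384) = 72.886 Mbps.
× 780 s = 56,851 Mb = 7,106 MB = 7.106 GB.

7.11 GB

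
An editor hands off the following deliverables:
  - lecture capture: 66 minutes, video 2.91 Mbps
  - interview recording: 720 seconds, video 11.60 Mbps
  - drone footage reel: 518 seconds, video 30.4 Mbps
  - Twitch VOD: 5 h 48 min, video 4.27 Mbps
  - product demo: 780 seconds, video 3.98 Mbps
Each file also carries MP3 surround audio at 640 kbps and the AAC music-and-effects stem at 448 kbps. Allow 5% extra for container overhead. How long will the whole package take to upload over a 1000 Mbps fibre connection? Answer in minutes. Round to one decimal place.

Audio total: 640 + 448 = 1088 kbps = 1.088 Mbps.
lecture capture: 3.998 Mbps × 3960 s × 1.05 = 16623.7 Mb
interview recording: 12.688 Mbps × 720 s × 1.05 = 9592.1 Mb
drone footage reel: 31.488 Mbps × 518 s × 1.05 = 17126.3 Mb
Twitch VOD: 5.358 Mbps × 20880 s × 1.05 = 117468.8 Mb
product demo: 5.068 Mbps × 780 s × 1.05 = 4150.7 Mb
Total: 164961.6 Mb = 20620.2 MB.
At 1000 Mbps: 164961.6 / 1000 = 165 s ≈ 2.75 minutes.

2.7 minutes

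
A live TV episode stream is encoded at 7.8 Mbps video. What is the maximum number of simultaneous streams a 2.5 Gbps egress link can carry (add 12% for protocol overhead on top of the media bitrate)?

On the wire with 12% overhead: 8.736 Mbps.
2.5 Gbps = 2,500 Mbps; 2,500 / 8.736 = 286.17 → 286 viewers.

286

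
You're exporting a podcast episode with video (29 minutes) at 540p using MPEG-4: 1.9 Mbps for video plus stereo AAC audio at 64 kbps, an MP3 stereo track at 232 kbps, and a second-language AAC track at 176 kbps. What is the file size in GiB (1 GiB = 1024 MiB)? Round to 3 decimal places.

0.480 GiB

29 min = 1740 s
Audio total: 64 + 232 + 176 = 472 kbps = 0.472 Mbps.
Total bitrate: 1.9 + 0.472 = 2.372 Mbps.
Stream data: 2.372 Mbps × 1740 s = 4127.3 Mb.
4,127 Mb = 515,910,000 bytes ÷ 1,073,741,824 = 0.4805 GiB.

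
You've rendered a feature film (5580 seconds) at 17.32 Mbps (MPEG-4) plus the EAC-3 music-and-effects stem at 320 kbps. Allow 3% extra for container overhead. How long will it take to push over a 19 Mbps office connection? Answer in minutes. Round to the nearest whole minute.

89 minutes

Audio: 320 kbps = 0.320 Mbps.
Total bitrate: 17.640 Mbps.
File: 17.640 Mbps × 5580 s = 98431.2 Mb.
With 3% container overhead: ×1.03. → 101384.1 Mb.
At 19 Mbps: 101384.1 / 19 = 5336.0 s ≈ 88.9 minutes.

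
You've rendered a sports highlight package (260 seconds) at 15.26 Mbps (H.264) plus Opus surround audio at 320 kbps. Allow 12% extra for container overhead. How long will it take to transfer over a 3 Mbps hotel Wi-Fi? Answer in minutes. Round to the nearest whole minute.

Audio: 320 kbps = 0.320 Mbps.
Total bitrate: 15.580 Mbps.
File: 15.580 Mbps × 260 s = 4050.8 Mb.
With 12% container overhead: ×1.12. → 4536.9 Mb.
At 3 Mbps: 4536.9 / 3 = 1512.3 s ≈ 25.2 minutes.

25 minutes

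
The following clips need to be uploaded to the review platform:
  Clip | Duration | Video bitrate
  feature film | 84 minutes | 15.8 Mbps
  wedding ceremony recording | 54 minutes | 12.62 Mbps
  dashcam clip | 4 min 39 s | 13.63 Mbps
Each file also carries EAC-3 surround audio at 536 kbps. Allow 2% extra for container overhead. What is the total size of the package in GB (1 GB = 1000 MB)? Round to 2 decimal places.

Audio: 536 kbps = 0.536 Mbps.
feature film: 16.336 Mbps × 5040 s × 1.02 = 83980.1 Mb
wedding ceremony recording: 13.156 Mbps × 3240 s × 1.02 = 43477.9 Mb
dashcam clip: 14.166 Mbps × 279 s × 1.02 = 4031.4 Mb
Total: 131489.4 Mb = 16436.2 MB.
= 16.44 GB.

16.44 GB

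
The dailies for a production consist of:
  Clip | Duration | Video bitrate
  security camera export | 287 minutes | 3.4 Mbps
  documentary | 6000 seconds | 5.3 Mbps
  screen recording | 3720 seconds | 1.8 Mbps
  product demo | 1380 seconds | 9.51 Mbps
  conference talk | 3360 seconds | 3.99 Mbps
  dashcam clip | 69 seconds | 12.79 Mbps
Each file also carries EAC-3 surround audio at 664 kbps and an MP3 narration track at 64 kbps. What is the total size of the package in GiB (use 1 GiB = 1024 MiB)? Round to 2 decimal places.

17.18 GiB

Audio total: 664 + 64 = 728 kbps = 0.728 Mbps.
security camera export: 4.128 Mbps × 17220 s = 71084.2 Mb
documentary: 6.028 Mbps × 6000 s = 36168.0 Mb
screen recording: 2.528 Mbps × 3720 s = 9404.2 Mb
product demo: 10.238 Mbps × 1380 s = 14128.4 Mb
conference talk: 4.718 Mbps × 3360 s = 15852.5 Mb
dashcam clip: 13.518 Mbps × 69 s = 932.7 Mb
Total: 147570.0 Mb = 18446.2 MB.
= 17.18 GiB.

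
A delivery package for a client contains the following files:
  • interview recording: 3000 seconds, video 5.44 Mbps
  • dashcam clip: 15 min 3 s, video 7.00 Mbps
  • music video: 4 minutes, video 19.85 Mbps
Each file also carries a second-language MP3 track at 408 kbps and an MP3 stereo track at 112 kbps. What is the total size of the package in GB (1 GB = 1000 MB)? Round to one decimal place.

3.7 GB

Audio total: 408 + 112 = 520 kbps = 0.520 Mbps.
interview recording: 5.960 Mbps × 3000 s = 17880.0 Mb
dashcam clip: 7.520 Mbps × 903 s = 6790.6 Mb
music video: 20.370 Mbps × 240 s = 4888.8 Mb
Total: 29559.4 Mb = 3694.9 MB.
= 3.695 GB.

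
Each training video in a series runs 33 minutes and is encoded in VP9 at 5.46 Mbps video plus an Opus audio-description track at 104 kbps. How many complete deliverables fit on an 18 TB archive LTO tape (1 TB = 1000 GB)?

13071

33 min = 1980 s
Audio: 104 kbps = 0.104 Mbps.
Total bitrate: 5.564 Mbps.
Per item: 5.564 Mbps × 1980 s = 11,017 Mb = 1,377 MB.
Capacity: 18 TB = 144,000,000 Mb; 13071.04 items → 13071 complete.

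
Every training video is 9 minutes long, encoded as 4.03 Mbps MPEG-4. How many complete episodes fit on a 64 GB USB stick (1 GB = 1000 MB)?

235

9 min = 540 s
Per item: 4.030 Mbps × 540 s = 2,176 Mb = 272.0 MB.
Capacity: 64 GB = 512,000 Mb; 235.27 items → 235 complete.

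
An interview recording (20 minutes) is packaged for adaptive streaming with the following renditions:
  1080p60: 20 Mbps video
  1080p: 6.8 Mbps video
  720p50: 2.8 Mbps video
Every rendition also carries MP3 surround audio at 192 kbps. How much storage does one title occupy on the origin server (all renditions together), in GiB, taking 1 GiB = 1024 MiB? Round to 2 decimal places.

4.22 GiB

20 min = 1200 s
Audio: 192 kbps = 0.192 Mbps.
Sum of rendition bitrates: (20+0.192) + (6.8+0.192) + (2.8+0.192) = 30.176 Mbps.
× 1200 s = 36,211 Mb = 4,526 MB = 4.216 GiB.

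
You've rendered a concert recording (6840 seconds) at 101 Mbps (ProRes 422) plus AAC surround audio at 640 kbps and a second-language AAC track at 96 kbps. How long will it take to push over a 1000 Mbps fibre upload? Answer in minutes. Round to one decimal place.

Audio total: 640 + 96 = 736 kbps = 0.736 Mbps.
Total bitrate: 101.736 Mbps.
File: 101.736 Mbps × 6840 s = 695874.2 Mb.
At 1000 Mbps: 695874.2 / 1000 = 695.9 s ≈ 11.6 minutes.

11.6 minutes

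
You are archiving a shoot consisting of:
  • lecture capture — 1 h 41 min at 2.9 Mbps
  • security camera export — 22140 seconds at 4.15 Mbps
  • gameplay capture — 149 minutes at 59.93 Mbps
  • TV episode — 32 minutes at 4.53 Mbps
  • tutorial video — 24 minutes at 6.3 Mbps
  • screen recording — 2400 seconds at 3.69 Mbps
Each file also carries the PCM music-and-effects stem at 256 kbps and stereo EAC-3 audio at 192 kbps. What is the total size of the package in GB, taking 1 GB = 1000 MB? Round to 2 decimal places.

86.38 GB

Audio total: 256 + 192 = 448 kbps = 0.448 Mbps.
lecture capture: 3.348 Mbps × 6060 s = 20288.9 Mb
security camera export: 4.598 Mbps × 22140 s = 101799.7 Mb
gameplay capture: 60.378 Mbps × 8940 s = 539779.3 Mb
TV episode: 4.978 Mbps × 1920 s = 9557.8 Mb
tutorial video: 6.748 Mbps × 1440 s = 9717.1 Mb
screen recording: 4.138 Mbps × 2400 s = 9931.2 Mb
Total: 691074.0 Mb = 86384.2 MB.
= 86.38 GB.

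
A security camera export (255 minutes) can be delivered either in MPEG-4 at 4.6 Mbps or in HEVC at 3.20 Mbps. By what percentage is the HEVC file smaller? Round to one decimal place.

255 min = 15300 s
MPEG-4: 4.600 Mbps × 15300 s = 70380.0 Mb = 8.193 GiB.
HEVC: 3.200 Mbps × 15300 s = 48960.0 Mb = 5.700 GiB.
Reduction: (1 − 5.700/8.193) × 100 = 30.43%.

30.4%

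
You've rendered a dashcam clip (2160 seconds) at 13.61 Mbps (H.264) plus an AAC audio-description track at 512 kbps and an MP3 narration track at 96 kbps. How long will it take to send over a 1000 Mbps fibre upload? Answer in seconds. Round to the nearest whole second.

31 seconds

Audio total: 512 + 96 = 608 kbps = 0.608 Mbps.
Total bitrate: 14.218 Mbps.
File: 14.218 Mbps × 2160 s = 30710.9 Mb.
At 1000 Mbps: 30710.9 / 1000 = 30.7 s ≈ 30.7 seconds.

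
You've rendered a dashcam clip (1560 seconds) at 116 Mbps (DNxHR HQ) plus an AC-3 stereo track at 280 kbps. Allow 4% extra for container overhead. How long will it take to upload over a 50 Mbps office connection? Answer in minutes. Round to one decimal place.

62.9 minutes

Audio: 280 kbps = 0.280 Mbps.
Total bitrate: 116.280 Mbps.
File: 116.280 Mbps × 1560 s = 181396.8 Mb.
With 4% container overhead: ×1.04. → 188652.7 Mb.
At 50 Mbps: 188652.7 / 50 = 3773.1 s ≈ 62.9 minutes.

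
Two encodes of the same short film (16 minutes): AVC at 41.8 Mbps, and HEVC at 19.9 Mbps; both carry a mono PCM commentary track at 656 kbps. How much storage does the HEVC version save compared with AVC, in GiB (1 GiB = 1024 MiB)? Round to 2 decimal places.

2.45 GiB

16 min = 960 s
Audio: 656 kbps = 0.656 Mbps.
AVC: 42.456 Mbps × 960 s = 40757.8 Mb = 4.745 GiB.
HEVC: 20.556 Mbps × 960 s = 19733.8 Mb = 2.297 GiB.
Saving: 4.745 − 2.297 = 2.448 GiB.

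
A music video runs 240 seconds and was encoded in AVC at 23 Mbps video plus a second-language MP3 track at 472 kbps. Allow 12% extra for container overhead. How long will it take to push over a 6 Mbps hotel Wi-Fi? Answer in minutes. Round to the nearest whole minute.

18 minutes

Audio: 472 kbps = 0.472 Mbps.
Total bitrate: 23.472 Mbps.
File: 23.472 Mbps × 240 s = 5633.3 Mb.
With 12% container overhead: ×1.12. → 6309.3 Mb.
At 6 Mbps: 6309.3 / 6 = 1051.5 s ≈ 17.5 minutes.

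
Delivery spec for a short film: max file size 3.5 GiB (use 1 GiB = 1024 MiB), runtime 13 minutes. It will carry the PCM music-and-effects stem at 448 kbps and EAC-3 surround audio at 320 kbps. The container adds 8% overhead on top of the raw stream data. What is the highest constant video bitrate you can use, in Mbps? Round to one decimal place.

34.9 Mbps

Budget: 3.5 GiB = 30064.8 Mb.
Stream payload after overhead: 30064.8 / 1.08 = 27837.8 Mb.
13 min = 780 s
Total bitrate budget: 27837.8 Mb / 780 s = 35.689 Mbps.
Audio total: 448 + 320 = 768 kbps = 0.768 Mbps.
Video: 35.689 − 0.768 = 34.921 Mbps.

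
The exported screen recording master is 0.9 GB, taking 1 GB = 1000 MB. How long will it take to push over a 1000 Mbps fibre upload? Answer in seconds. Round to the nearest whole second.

File: 0.9 GB = 7200.0 Mb.
At 1000 Mbps: 7200.0 / 1000 = 7.2 s ≈ 7.2 seconds.

7 seconds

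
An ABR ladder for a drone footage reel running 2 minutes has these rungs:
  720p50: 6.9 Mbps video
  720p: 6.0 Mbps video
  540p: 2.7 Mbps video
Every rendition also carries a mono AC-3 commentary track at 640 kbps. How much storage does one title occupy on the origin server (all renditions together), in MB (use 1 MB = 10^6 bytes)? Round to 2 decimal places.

2 min = 120 s
Audio: 640 kbps = 0.640 Mbps.
Sum of rendition bitrates: (6.9+0.640) + (6.0+0.640) + (2.7+0.640) = 17.520 Mbps.
× 120 s = 2,102 Mb = 262.8 MB = 262.8 MB.

262.80 MB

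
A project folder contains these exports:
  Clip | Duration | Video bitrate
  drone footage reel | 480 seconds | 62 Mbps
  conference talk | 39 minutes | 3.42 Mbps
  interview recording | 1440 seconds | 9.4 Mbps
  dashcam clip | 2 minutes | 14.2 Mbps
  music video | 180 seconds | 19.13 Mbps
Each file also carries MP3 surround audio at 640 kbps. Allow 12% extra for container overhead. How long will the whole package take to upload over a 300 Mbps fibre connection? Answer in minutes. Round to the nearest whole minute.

Audio: 640 kbps = 0.640 Mbps.
drone footage reel: 62.640 Mbps × 480 s × 1.12 = 33675.3 Mb
conference talk: 4.060 Mbps × 2340 s × 1.12 = 10640.4 Mb
interview recording: 10.040 Mbps × 1440 s × 1.12 = 16192.5 Mb
dashcam clip: 14.840 Mbps × 120 s × 1.12 = 1994.5 Mb
music video: 19.770 Mbps × 180 s × 1.12 = 3985.6 Mb
Total: 66488.4 Mb = 8311.0 MB.
At 300 Mbps: 66488.4 / 300 = 222 s ≈ 3.69 minutes.

4 minutes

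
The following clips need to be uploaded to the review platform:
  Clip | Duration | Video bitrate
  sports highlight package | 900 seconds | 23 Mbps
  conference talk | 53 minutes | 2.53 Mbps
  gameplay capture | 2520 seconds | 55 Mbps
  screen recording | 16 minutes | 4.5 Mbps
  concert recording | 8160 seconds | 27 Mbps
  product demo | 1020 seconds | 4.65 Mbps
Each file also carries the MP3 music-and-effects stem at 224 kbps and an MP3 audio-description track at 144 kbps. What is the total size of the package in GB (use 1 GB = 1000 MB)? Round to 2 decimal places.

Audio total: 224 + 144 = 368 kbps = 0.368 Mbps.
sports highlight package: 23.368 Mbps × 900 s = 21031.2 Mb
conference talk: 2.898 Mbps × 3180 s = 9215.6 Mb
gameplay capture: 55.368 Mbps × 2520 s = 139527.4 Mb
screen recording: 4.868 Mbps × 960 s = 4673.3 Mb
concert recording: 27.368 Mbps × 8160 s = 223322.9 Mb
product demo: 5.018 Mbps × 1020 s = 5118.4 Mb
Total: 402888.7 Mb = 50361.1 MB.
= 50.36 GB.

50.36 GB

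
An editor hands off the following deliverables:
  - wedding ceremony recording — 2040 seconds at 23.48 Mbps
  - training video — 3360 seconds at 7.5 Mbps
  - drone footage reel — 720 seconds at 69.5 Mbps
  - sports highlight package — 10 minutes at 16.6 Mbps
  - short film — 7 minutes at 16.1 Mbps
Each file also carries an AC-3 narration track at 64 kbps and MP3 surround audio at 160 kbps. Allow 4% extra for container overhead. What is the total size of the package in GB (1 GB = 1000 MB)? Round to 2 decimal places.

18.39 GB

Audio total: 64 + 160 = 224 kbps = 0.224 Mbps.
wedding ceremony recording: 23.704 Mbps × 2040 s × 1.04 = 50290.4 Mb
training video: 7.724 Mbps × 3360 s × 1.04 = 26990.7 Mb
drone footage reel: 69.724 Mbps × 720 s × 1.04 = 52209.3 Mb
sports highlight package: 16.824 Mbps × 600 s × 1.04 = 10498.2 Mb
short film: 16.324 Mbps × 420 s × 1.04 = 7130.3 Mb
Total: 147119.0 Mb = 18389.9 MB.
= 18.39 GB.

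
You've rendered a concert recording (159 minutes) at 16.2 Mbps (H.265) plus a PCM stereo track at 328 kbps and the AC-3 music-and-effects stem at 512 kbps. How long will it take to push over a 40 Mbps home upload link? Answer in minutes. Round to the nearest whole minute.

159 min = 9540 s
Audio total: 328 + 512 = 840 kbps = 0.840 Mbps.
Total bitrate: 17.040 Mbps.
File: 17.040 Mbps × 9540 s = 162561.6 Mb.
At 40 Mbps: 162561.6 / 40 = 4064.0 s ≈ 67.7 minutes.

68 minutes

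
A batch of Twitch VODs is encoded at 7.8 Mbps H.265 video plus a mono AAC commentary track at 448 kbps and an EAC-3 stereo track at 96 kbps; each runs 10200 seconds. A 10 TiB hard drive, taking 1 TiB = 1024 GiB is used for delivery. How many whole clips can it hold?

1033

Audio total: 448 + 96 = 544 kbps = 0.544 Mbps.
Total bitrate: 8.344 Mbps.
Per item: 8.344 Mbps × 10200 s = 85,109 Mb = 10,639 MB.
Capacity: 10 TiB = 87,960,930 Mb; 1033.51 items → 1033 complete.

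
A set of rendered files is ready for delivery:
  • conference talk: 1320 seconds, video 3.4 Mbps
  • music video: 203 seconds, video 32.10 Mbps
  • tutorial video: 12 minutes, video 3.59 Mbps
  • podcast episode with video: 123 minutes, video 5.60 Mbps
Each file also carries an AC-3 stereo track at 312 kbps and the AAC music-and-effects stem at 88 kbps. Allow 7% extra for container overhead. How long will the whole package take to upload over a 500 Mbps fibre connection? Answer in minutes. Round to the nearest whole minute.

Audio total: 312 + 88 = 400 kbps = 0.400 Mbps.
conference talk: 3.800 Mbps × 1320 s × 1.07 = 5367.1 Mb
music video: 32.500 Mbps × 203 s × 1.07 = 7059.3 Mb
tutorial video: 3.990 Mbps × 720 s × 1.07 = 3073.9 Mb
podcast episode with video: 6.000 Mbps × 7380 s × 1.07 = 47379.6 Mb
Total: 62879.9 Mb = 7860.0 MB.
At 500 Mbps: 62879.9 / 500 = 126 s ≈ 2.1 minutes.

2 minutes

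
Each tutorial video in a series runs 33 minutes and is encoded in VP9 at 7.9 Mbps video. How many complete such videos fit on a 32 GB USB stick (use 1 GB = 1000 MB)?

33 min = 1980 s
Per item: 7.900 Mbps × 1980 s = 15,642 Mb = 1,955 MB.
Capacity: 32 GB = 256,000 Mb; 16.37 items → 16 complete.

16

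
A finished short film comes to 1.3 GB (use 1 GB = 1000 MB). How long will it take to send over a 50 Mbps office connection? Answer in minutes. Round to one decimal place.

3.5 minutes

File: 1.3 GB = 10400.0 Mb.
At 50 Mbps: 10400.0 / 50 = 208.0 s ≈ 3.47 minutes.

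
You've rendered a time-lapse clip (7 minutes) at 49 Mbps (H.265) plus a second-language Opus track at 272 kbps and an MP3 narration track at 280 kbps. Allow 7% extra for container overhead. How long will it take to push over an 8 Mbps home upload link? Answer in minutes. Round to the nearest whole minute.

46 minutes

7 min = 420 s
Audio total: 272 + 280 = 552 kbps = 0.552 Mbps.
Total bitrate: 49.552 Mbps.
File: 49.552 Mbps × 420 s = 20811.8 Mb.
With 7% container overhead: ×1.07. → 22268.7 Mb.
At 8 Mbps: 22268.7 / 8 = 2783.6 s ≈ 46.4 minutes.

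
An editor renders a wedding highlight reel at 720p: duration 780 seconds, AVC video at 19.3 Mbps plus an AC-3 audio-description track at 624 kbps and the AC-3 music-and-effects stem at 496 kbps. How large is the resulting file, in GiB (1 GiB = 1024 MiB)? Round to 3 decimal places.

Audio total: 624 + 496 = 1120 kbps = 1.120 Mbps.
Total bitrate: 19.3 + 1.120 = 20.420 Mbps.
Stream data: 20.420 Mbps × 780 s = 15927.6 Mb.
15,928 Mb = 1,990,950,000 bytes ÷ 1,073,741,824 = 1.854 GiB.

1.854 GiB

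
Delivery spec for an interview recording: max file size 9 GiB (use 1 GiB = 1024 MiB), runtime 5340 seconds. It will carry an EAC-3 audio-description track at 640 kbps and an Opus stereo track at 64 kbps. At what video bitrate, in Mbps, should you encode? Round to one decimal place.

Budget: 9 GiB = 77309.4 Mb.
Total bitrate budget: 77309.4 Mb / 5340 s = 14.477 Mbps.
Audio total: 640 + 64 = 704 kbps = 0.704 Mbps.
Video: 14.477 − 0.704 = 13.773 Mbps.

13.8 Mbps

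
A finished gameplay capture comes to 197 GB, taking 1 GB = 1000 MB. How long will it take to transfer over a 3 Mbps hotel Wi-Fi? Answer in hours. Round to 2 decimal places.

File: 197 GB = 1576000.0 Mb.
At 3 Mbps: 1576000.0 / 3 = 525333.3 s ≈ 146 hours.

145.93 hours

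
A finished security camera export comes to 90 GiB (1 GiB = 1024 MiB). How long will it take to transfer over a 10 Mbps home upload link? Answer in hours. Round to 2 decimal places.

File: 90 GiB = 773094.1 Mb.
At 10 Mbps: 773094.1 / 10 = 77309.4 s ≈ 21.5 hours.

21.47 hours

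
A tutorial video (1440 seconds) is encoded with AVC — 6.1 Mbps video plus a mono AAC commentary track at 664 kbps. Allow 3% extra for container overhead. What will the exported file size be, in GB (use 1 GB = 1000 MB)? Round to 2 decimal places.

1.25 GB

Audio: 664 kbps = 0.664 Mbps.
Total bitrate: 6.1 + 0.664 = 6.764 Mbps.
Stream data: 6.764 Mbps × 1440 s = 9740.2 Mb.
With 3% container overhead: ×1.03.
10,032 Mb ÷ 8 = 1,254 MB → 1.254 GB.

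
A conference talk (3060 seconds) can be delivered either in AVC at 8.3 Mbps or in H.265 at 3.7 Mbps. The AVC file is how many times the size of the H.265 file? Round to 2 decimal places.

2.24

AVC: 8.300 Mbps × 3060 s = 25398.0 Mb = 3.175 GB.
H.265: 3.700 Mbps × 3060 s = 11322.0 Mb = 1.415 GB.
Ratio: 3.175 / 1.415 = 2.243.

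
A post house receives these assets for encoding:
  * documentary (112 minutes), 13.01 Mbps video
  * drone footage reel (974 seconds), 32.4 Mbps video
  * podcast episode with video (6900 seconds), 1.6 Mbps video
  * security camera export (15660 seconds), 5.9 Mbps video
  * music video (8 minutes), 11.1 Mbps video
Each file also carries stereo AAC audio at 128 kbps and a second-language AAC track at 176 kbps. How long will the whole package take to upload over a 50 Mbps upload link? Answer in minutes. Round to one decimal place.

79.0 minutes

Audio total: 128 + 176 = 304 kbps = 0.304 Mbps.
documentary: 13.314 Mbps × 6720 s = 89470.1 Mb
drone footage reel: 32.704 Mbps × 974 s = 31853.7 Mb
podcast episode with video: 1.904 Mbps × 6900 s = 13137.6 Mb
security camera export: 6.204 Mbps × 15660 s = 97154.6 Mb
music video: 11.404 Mbps × 480 s = 5473.9 Mb
Total: 237089.9 Mb = 29636.2 MB.
At 50 Mbps: 237089.9 / 50 = 4742 s ≈ 79 minutes.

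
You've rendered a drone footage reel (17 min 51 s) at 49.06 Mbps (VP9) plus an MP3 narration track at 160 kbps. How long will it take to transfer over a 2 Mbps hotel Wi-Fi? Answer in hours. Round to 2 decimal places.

7.32 hours

17 min 51 s = 1071 s
Audio: 160 kbps = 0.160 Mbps.
Total bitrate: 49.220 Mbps.
File: 49.220 Mbps × 1071 s = 52714.6 Mb.
At 2 Mbps: 52714.6 / 2 = 26357.3 s ≈ 7.32 hours.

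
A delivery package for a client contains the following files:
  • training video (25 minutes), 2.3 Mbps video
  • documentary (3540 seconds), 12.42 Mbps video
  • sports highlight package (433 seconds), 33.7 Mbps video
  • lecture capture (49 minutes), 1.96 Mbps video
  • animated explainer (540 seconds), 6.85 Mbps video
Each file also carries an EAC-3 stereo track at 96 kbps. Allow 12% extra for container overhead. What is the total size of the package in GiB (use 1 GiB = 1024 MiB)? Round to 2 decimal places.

9.43 GiB

Audio: 96 kbps = 0.096 Mbps.
training video: 2.396 Mbps × 1500 s × 1.12 = 4025.3 Mb
documentary: 12.516 Mbps × 3540 s × 1.12 = 49623.4 Mb
sports highlight package: 33.796 Mbps × 433 s × 1.12 = 16389.7 Mb
lecture capture: 2.056 Mbps × 2940 s × 1.12 = 6770.0 Mb
animated explainer: 6.946 Mbps × 540 s × 1.12 = 4200.9 Mb
Total: 81009.4 Mb = 10126.2 MB.
= 9.431 GiB.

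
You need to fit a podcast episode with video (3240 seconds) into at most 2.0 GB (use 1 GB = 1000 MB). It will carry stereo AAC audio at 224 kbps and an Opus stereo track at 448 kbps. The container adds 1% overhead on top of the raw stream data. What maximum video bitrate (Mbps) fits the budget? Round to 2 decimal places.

Budget: 2.0 GB = 16000.0 Mb.
Stream payload after overhead: 16000.0 / 1.01 = 15841.6 Mb.
Total bitrate budget: 15841.6 Mb / 3240 s = 4.889 Mbps.
Audio total: 224 + 448 = 672 kbps = 0.672 Mbps.
Video: 4.889 − 0.672 = 4.217 Mbps.

4.22 Mbps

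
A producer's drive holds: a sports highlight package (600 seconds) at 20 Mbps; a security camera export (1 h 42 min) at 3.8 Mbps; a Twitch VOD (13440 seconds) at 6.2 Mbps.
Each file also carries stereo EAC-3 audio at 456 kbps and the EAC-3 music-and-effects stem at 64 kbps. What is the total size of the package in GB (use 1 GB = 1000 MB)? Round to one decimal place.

16.1 GB

Audio total: 456 + 64 = 520 kbps = 0.520 Mbps.
sports highlight package: 20.520 Mbps × 600 s = 12312.0 Mb
security camera export: 4.320 Mbps × 6120 s = 26438.4 Mb
Twitch VOD: 6.720 Mbps × 13440 s = 90316.8 Mb
Total: 129067.2 Mb = 16133.4 MB.
= 16.13 GB.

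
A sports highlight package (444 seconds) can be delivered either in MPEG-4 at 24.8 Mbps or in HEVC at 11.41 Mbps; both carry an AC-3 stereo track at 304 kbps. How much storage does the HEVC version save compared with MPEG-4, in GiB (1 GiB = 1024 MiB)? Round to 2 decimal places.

Audio: 304 kbps = 0.304 Mbps.
MPEG-4: 25.104 Mbps × 444 s = 11146.2 Mb = 1.298 GiB.
HEVC: 11.714 Mbps × 444 s = 5201.0 Mb = 0.605 GiB.
Saving: 1.298 − 0.605 = 0.692 GiB.

0.69 GiB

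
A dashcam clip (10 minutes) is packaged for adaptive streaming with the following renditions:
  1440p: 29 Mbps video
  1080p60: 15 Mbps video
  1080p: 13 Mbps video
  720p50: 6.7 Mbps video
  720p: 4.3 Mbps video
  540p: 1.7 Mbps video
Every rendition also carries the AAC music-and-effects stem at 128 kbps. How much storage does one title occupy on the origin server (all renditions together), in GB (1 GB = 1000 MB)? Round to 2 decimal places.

5.29 GB

10 min = 600 s
Audio: 128 kbps = 0.128 Mbps.
Sum of rendition bitrates: (29+0.128) + (15+0.128) + (13+0.128) + (6.7+0.128) + (4.3+0.128) + (1.7+0.128) = 70.468 Mbps.
× 600 s = 42,281 Mb = 5,285 MB = 5.285 GB.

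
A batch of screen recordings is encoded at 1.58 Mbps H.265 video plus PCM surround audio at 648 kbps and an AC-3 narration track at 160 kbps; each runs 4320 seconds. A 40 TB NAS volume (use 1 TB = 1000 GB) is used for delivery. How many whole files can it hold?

31019

Audio total: 648 + 160 = 808 kbps = 0.808 Mbps.
Total bitrate: 2.388 Mbps.
Per item: 2.388 Mbps × 4320 s = 10,316 Mb = 1,290 MB.
Capacity: 40 TB = 320,000,000 Mb; 31019.29 items → 31019 complete.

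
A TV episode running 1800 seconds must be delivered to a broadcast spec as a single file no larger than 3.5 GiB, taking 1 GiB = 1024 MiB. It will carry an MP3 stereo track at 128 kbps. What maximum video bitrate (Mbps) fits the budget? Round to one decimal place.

Budget: 3.5 GiB = 30064.8 Mb.
Total bitrate budget: 30064.8 Mb / 1800 s = 16.703 Mbps.
Audio: 128 kbps = 0.128 Mbps.
Video: 16.703 − 0.128 = 16.575 Mbps.

16.6 Mbps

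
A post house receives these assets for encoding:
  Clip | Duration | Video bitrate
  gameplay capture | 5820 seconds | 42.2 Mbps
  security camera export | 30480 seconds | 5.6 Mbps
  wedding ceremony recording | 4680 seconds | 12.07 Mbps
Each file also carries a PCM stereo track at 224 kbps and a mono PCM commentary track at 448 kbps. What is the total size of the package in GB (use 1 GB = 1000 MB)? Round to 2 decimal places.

Audio total: 224 + 448 = 672 kbps = 0.672 Mbps.
gameplay capture: 42.872 Mbps × 5820 s = 249515.0 Mb
security camera export: 6.272 Mbps × 30480 s = 191170.6 Mb
wedding ceremony recording: 12.742 Mbps × 4680 s = 59632.6 Mb
Total: 500318.2 Mb = 62539.8 MB.
= 62.54 GB.

62.54 GB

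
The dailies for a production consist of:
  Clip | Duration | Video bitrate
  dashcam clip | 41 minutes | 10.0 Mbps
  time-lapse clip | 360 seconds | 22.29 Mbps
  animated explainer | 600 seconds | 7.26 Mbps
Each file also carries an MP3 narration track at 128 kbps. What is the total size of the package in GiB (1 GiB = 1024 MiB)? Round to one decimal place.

4.4 GiB

Audio: 128 kbps = 0.128 Mbps.
dashcam clip: 10.128 Mbps × 2460 s = 24914.9 Mb
time-lapse clip: 22.418 Mbps × 360 s = 8070.5 Mb
animated explainer: 7.388 Mbps × 600 s = 4432.8 Mb
Total: 37418.2 Mb = 4677.3 MB.
= 4.356 GiB.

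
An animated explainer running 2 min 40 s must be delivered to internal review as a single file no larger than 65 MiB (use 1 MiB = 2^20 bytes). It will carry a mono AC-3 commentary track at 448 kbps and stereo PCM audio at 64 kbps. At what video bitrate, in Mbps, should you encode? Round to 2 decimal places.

Budget: 65 MiB = 545.3 Mb.
2 min 40 s = 160 s
Total bitrate budget: 545.3 Mb / 160 s = 3.408 Mbps.
Audio total: 448 + 64 = 512 kbps = 0.512 Mbps.
Video: 3.408 − 0.512 = 2.896 Mbps.

2.90 Mbps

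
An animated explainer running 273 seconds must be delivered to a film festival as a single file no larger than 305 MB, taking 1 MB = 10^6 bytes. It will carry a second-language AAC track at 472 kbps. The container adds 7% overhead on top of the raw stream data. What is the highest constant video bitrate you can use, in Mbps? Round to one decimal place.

7.9 Mbps

Budget: 305 MB = 2440.0 Mb.
Stream payload after overhead: 2440.0 / 1.07 = 2280.4 Mb.
Total bitrate budget: 2280.4 Mb / 273 s = 8.353 Mbps.
Audio: 472 kbps = 0.472 Mbps.
Video: 8.353 − 0.472 = 7.881 Mbps.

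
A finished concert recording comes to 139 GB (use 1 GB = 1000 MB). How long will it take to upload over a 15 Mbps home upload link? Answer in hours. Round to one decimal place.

File: 139 GB = 1112000.0 Mb.
At 15 Mbps: 1112000.0 / 15 = 74133.3 s ≈ 20.6 hours.

20.6 hours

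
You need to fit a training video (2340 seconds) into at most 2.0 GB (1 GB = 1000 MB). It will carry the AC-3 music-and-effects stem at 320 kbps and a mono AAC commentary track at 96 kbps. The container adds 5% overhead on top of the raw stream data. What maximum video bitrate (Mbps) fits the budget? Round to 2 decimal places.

Budget: 2.0 GB = 16000.0 Mb.
Stream payload after overhead: 16000.0 / 1.05 = 15238.1 Mb.
Total bitrate budget: 15238.1 Mb / 2340 s = 6.512 Mbps.
Audio total: 320 + 96 = 416 kbps = 0.416 Mbps.
Video: 6.512 − 0.416 = 6.096 Mbps.

6.10 Mbps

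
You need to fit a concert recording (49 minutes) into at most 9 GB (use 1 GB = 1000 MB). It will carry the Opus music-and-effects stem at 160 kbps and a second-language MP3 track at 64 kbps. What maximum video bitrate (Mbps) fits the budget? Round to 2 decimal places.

24.27 Mbps

Budget: 9 GB = 72000.0 Mb.
49 min = 2940 s
Total bitrate budget: 72000.0 Mb / 2940 s = 24.490 Mbps.
Audio total: 160 + 64 = 224 kbps = 0.224 Mbps.
Video: 24.490 − 0.224 = 24.266 Mbps.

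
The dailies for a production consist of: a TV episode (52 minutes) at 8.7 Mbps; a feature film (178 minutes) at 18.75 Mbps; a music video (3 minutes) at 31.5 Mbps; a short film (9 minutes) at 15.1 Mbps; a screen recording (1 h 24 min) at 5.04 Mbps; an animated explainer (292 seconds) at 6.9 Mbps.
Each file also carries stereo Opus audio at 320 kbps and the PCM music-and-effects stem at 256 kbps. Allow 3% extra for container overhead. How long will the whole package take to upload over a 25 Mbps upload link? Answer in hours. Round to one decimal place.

3.2 hours

Audio total: 320 + 256 = 576 kbps = 0.576 Mbps.
TV episode: 9.276 Mbps × 3120 s × 1.03 = 29809.4 Mb
feature film: 19.326 Mbps × 10680 s × 1.03 = 212593.7 Mb
music video: 32.076 Mbps × 180 s × 1.03 = 5946.9 Mb
short film: 15.676 Mbps × 540 s × 1.03 = 8719.0 Mb
screen recording: 5.616 Mbps × 5040 s × 1.03 = 29153.8 Mb
animated explainer: 7.476 Mbps × 292 s × 1.03 = 2248.5 Mb
Total: 288471.2 Mb = 36058.9 MB.
At 25 Mbps: 288471.2 / 25 = 11539 s ≈ 3.21 hours.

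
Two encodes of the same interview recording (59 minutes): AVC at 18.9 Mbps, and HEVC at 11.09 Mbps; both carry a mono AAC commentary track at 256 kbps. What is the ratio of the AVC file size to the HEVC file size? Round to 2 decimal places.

1.69

59 min = 3540 s
Audio: 256 kbps = 0.256 Mbps.
AVC: 19.156 Mbps × 3540 s = 67812.2 Mb = 8.477 GB.
HEVC: 11.346 Mbps × 3540 s = 40164.8 Mb = 5.021 GB.
Ratio: 8.477 / 5.021 = 1.688.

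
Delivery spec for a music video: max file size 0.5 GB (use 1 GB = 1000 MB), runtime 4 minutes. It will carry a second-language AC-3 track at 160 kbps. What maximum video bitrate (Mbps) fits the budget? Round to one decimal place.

Budget: 0.5 GB = 4000.0 Mb.
4 min = 240 s
Total bitrate budget: 4000.0 Mb / 240 s = 16.667 Mbps.
Audio: 160 kbps = 0.160 Mbps.
Video: 16.667 − 0.160 = 16.507 Mbps.

16.5 Mbps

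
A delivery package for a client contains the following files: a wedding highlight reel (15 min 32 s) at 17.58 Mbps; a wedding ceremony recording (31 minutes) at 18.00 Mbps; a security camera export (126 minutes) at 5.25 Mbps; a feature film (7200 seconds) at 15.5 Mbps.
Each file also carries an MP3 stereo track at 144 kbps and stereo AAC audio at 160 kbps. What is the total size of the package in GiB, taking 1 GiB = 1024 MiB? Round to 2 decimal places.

24.04 GiB

Audio total: 144 + 160 = 304 kbps = 0.304 Mbps.
wedding highlight reel: 17.884 Mbps × 932 s = 16667.9 Mb
wedding ceremony recording: 18.304 Mbps × 1860 s = 34045.4 Mb
security camera export: 5.554 Mbps × 7560 s = 41988.2 Mb
feature film: 15.804 Mbps × 7200 s = 113788.8 Mb
Total: 206490.4 Mb = 25811.3 MB.
= 24.04 GiB.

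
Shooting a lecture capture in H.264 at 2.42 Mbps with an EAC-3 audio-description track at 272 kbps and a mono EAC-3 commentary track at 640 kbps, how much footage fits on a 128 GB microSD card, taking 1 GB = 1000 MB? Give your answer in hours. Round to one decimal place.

Audio total: 272 + 640 = 912 kbps = 0.912 Mbps.
Total bitrate: 2.42 + 0.912 = 3.332 Mbps.
Capacity: 128 GB = 1,024,000 Mb.
Recording time: 1,024,000 / 3.332 = 307,323 s ≈ 85.4 hours.

85.4 hours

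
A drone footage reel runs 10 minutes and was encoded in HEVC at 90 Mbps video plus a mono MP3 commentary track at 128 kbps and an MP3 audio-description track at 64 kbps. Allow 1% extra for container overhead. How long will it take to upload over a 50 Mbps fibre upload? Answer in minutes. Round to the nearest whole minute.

18 minutes

10 min = 600 s
Audio total: 128 + 64 = 192 kbps = 0.192 Mbps.
Total bitrate: 90.192 Mbps.
File: 90.192 Mbps × 600 s = 54115.2 Mb.
With 1% container overhead: ×1.01. → 54656.4 Mb.
At 50 Mbps: 54656.4 / 50 = 1093.1 s ≈ 18.2 minutes.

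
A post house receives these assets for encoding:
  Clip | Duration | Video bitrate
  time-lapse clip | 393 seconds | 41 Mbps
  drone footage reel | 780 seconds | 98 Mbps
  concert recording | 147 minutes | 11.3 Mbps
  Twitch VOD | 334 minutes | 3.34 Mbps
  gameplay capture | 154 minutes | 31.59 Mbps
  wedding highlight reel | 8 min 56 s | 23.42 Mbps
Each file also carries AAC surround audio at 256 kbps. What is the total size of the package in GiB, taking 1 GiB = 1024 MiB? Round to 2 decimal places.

66.80 GiB

Audio: 256 kbps = 0.256 Mbps.
time-lapse clip: 41.256 Mbps × 393 s = 16213.6 Mb
drone footage reel: 98.256 Mbps × 780 s = 76639.7 Mb
concert recording: 11.556 Mbps × 8820 s = 101923.9 Mb
Twitch VOD: 3.596 Mbps × 20040 s = 72063.8 Mb
gameplay capture: 31.846 Mbps × 9240 s = 294257.0 Mb
wedding highlight reel: 23.676 Mbps × 536 s = 12690.3 Mb
Total: 573788.4 Mb = 71723.6 MB.
= 66.80 GiB.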